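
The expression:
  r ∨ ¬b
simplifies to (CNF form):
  r ∨ ¬b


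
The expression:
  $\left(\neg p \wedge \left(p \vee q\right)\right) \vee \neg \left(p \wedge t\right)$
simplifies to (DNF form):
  $\neg p \vee \neg t$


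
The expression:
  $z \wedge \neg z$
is never true.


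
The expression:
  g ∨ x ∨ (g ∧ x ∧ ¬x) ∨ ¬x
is always true.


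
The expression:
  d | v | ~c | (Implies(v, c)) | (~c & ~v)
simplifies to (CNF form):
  True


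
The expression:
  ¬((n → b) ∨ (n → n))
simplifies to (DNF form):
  False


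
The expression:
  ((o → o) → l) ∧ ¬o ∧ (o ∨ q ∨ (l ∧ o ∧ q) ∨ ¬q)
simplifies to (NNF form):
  l ∧ ¬o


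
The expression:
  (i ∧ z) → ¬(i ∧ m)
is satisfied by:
  {m: False, z: False, i: False}
  {i: True, m: False, z: False}
  {z: True, m: False, i: False}
  {i: True, z: True, m: False}
  {m: True, i: False, z: False}
  {i: True, m: True, z: False}
  {z: True, m: True, i: False}


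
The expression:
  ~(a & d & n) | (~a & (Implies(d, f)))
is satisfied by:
  {d: False, n: False, a: False}
  {a: True, d: False, n: False}
  {n: True, d: False, a: False}
  {a: True, n: True, d: False}
  {d: True, a: False, n: False}
  {a: True, d: True, n: False}
  {n: True, d: True, a: False}


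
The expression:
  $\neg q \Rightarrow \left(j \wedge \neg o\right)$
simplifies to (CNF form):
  $\left(j \vee q\right) \wedge \left(q \vee \neg o\right)$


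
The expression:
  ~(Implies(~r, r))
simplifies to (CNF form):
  ~r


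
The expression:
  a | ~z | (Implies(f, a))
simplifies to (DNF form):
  a | ~f | ~z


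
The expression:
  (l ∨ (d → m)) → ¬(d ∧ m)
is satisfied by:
  {m: False, d: False}
  {d: True, m: False}
  {m: True, d: False}


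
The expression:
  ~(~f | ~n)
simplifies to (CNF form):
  f & n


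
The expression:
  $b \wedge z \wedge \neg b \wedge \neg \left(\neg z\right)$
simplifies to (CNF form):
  $\text{False}$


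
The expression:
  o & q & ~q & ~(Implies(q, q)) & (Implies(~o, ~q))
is never true.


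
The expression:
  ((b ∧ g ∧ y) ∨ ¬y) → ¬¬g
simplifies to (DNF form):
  g ∨ y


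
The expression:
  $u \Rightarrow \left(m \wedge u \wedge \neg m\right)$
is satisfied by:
  {u: False}


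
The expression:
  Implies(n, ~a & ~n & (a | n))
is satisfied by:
  {n: False}


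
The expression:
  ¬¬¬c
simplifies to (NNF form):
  ¬c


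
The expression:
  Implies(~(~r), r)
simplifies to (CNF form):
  True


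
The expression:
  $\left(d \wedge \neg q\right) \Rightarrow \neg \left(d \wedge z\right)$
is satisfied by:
  {q: True, z: False, d: False}
  {z: False, d: False, q: False}
  {d: True, q: True, z: False}
  {d: True, z: False, q: False}
  {q: True, z: True, d: False}
  {z: True, q: False, d: False}
  {d: True, z: True, q: True}


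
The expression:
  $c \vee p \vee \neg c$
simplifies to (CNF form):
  $\text{True}$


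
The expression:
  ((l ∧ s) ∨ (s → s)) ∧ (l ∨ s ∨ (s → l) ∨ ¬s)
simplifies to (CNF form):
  True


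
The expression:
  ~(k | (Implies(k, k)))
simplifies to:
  False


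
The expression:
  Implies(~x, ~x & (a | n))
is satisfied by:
  {a: True, n: True, x: True}
  {a: True, n: True, x: False}
  {a: True, x: True, n: False}
  {a: True, x: False, n: False}
  {n: True, x: True, a: False}
  {n: True, x: False, a: False}
  {x: True, n: False, a: False}


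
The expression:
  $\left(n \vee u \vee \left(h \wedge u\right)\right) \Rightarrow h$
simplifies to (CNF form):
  $\left(h \vee \neg n\right) \wedge \left(h \vee \neg u\right)$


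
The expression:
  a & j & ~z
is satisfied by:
  {a: True, j: True, z: False}


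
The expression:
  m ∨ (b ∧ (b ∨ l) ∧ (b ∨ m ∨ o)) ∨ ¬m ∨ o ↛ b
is always true.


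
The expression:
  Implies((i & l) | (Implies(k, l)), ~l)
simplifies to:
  ~l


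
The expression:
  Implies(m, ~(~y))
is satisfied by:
  {y: True, m: False}
  {m: False, y: False}
  {m: True, y: True}


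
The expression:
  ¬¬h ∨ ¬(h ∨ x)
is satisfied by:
  {h: True, x: False}
  {x: False, h: False}
  {x: True, h: True}


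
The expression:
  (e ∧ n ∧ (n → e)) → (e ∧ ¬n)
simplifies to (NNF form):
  ¬e ∨ ¬n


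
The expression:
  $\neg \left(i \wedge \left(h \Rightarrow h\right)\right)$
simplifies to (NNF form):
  $\neg i$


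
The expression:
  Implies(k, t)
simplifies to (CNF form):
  t | ~k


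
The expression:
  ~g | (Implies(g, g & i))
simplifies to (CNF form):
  i | ~g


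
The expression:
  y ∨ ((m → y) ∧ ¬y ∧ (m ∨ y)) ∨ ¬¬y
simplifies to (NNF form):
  y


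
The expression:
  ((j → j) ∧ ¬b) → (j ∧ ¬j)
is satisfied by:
  {b: True}


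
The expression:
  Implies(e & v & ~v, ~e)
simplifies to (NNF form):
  True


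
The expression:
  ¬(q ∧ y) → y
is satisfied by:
  {y: True}


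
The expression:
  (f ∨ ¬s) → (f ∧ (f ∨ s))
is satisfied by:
  {s: True, f: True}
  {s: True, f: False}
  {f: True, s: False}


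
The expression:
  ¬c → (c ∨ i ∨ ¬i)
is always true.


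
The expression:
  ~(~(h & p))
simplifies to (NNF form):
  h & p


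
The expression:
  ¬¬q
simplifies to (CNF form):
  q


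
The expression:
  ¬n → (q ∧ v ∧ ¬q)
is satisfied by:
  {n: True}


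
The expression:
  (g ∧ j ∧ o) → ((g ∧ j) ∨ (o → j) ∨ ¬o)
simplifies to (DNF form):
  True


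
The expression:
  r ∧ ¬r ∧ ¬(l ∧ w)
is never true.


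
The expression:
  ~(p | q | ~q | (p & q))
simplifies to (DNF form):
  False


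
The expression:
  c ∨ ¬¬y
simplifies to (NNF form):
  c ∨ y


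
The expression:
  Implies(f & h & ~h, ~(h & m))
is always true.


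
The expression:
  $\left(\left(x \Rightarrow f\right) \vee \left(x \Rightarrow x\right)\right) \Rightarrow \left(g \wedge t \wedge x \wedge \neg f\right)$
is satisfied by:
  {t: True, x: True, g: True, f: False}


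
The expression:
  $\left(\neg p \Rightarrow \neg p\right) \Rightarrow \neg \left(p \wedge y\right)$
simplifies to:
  $\neg p \vee \neg y$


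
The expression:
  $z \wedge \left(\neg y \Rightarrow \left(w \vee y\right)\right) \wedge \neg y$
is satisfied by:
  {z: True, w: True, y: False}


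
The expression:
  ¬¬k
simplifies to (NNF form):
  k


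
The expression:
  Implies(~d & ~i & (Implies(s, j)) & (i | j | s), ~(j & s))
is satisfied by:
  {i: True, d: True, s: False, j: False}
  {i: True, s: False, d: False, j: False}
  {d: True, i: False, s: False, j: False}
  {i: False, s: False, d: False, j: False}
  {j: True, i: True, d: True, s: False}
  {j: True, i: True, s: False, d: False}
  {j: True, d: True, i: False, s: False}
  {j: True, i: False, s: False, d: False}
  {i: True, s: True, d: True, j: False}
  {i: True, s: True, j: False, d: False}
  {s: True, d: True, j: False, i: False}
  {s: True, j: False, d: False, i: False}
  {i: True, s: True, j: True, d: True}
  {i: True, s: True, j: True, d: False}
  {s: True, j: True, d: True, i: False}


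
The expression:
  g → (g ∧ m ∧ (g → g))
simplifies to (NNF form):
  m ∨ ¬g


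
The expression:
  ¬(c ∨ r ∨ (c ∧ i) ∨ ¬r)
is never true.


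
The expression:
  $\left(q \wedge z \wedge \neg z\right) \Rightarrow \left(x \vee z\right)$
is always true.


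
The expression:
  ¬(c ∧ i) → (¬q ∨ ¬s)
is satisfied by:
  {c: True, i: True, s: False, q: False}
  {c: True, i: False, s: False, q: False}
  {i: True, c: False, s: False, q: False}
  {c: False, i: False, s: False, q: False}
  {q: True, c: True, i: True, s: False}
  {q: True, c: True, i: False, s: False}
  {q: True, i: True, c: False, s: False}
  {q: True, i: False, c: False, s: False}
  {c: True, s: True, i: True, q: False}
  {c: True, s: True, i: False, q: False}
  {s: True, i: True, c: False, q: False}
  {s: True, c: False, i: False, q: False}
  {q: True, c: True, s: True, i: True}


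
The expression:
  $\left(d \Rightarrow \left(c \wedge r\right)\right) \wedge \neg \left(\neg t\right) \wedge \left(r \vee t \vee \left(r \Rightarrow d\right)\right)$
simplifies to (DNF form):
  $\left(t \wedge \neg d\right) \vee \left(c \wedge r \wedge t\right) \vee \left(c \wedge t \wedge \neg d\right) \vee \left(r \wedge t \wedge \neg d\right)$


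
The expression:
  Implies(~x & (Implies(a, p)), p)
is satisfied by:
  {a: True, x: True, p: True}
  {a: True, x: True, p: False}
  {a: True, p: True, x: False}
  {a: True, p: False, x: False}
  {x: True, p: True, a: False}
  {x: True, p: False, a: False}
  {p: True, x: False, a: False}


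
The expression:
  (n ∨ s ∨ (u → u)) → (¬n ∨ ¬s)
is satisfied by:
  {s: False, n: False}
  {n: True, s: False}
  {s: True, n: False}


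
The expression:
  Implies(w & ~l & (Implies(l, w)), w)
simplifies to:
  True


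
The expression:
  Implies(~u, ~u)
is always true.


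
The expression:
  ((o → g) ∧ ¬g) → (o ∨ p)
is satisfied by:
  {o: True, g: True, p: True}
  {o: True, g: True, p: False}
  {o: True, p: True, g: False}
  {o: True, p: False, g: False}
  {g: True, p: True, o: False}
  {g: True, p: False, o: False}
  {p: True, g: False, o: False}


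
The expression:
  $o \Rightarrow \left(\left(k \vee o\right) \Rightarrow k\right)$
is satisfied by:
  {k: True, o: False}
  {o: False, k: False}
  {o: True, k: True}


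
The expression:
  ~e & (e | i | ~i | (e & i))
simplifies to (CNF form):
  ~e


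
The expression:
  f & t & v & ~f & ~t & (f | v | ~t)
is never true.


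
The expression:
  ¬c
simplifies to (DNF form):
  ¬c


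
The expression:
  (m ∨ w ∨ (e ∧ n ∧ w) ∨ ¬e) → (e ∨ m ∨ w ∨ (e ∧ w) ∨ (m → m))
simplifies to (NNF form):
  True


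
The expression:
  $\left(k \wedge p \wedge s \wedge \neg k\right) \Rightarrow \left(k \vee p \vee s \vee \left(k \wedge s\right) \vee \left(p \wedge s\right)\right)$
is always true.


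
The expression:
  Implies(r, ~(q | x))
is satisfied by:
  {q: False, r: False, x: False}
  {x: True, q: False, r: False}
  {q: True, x: False, r: False}
  {x: True, q: True, r: False}
  {r: True, x: False, q: False}


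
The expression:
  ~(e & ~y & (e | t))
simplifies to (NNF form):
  y | ~e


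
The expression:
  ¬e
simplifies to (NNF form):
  ¬e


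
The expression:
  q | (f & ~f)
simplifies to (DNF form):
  q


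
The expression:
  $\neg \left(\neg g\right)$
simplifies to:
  $g$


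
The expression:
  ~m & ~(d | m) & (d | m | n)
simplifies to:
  n & ~d & ~m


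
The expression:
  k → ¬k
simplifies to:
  ¬k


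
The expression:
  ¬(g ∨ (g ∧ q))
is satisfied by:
  {g: False}


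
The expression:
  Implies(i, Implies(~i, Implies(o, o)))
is always true.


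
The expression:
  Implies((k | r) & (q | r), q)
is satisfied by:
  {q: True, r: False}
  {r: False, q: False}
  {r: True, q: True}


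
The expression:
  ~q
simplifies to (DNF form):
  ~q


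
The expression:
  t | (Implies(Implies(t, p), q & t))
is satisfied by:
  {t: True}


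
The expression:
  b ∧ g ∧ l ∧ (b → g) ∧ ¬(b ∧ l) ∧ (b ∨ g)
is never true.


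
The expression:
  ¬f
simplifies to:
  ¬f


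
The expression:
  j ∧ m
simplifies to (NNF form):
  j ∧ m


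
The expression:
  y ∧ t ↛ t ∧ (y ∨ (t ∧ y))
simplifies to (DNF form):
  False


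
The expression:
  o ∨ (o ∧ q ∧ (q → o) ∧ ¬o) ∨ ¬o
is always true.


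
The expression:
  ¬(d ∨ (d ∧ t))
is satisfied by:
  {d: False}


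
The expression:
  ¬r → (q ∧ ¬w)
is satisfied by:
  {r: True, q: True, w: False}
  {r: True, q: False, w: False}
  {r: True, w: True, q: True}
  {r: True, w: True, q: False}
  {q: True, w: False, r: False}


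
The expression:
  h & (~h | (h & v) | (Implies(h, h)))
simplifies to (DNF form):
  h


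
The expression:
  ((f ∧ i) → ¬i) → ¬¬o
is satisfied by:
  {i: True, o: True, f: True}
  {i: True, o: True, f: False}
  {o: True, f: True, i: False}
  {o: True, f: False, i: False}
  {i: True, f: True, o: False}


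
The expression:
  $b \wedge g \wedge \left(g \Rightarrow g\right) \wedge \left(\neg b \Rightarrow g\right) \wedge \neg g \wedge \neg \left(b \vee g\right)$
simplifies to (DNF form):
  $\text{False}$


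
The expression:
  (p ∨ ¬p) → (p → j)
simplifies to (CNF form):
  j ∨ ¬p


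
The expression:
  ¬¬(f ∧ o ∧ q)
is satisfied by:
  {f: True, o: True, q: True}


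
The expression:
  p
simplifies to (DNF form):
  p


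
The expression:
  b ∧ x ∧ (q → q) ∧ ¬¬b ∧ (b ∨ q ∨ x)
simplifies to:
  b ∧ x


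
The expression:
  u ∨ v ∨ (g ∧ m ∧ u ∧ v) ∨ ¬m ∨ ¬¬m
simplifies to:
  True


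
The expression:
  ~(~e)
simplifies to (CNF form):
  e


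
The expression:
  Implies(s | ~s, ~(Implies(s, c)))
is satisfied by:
  {s: True, c: False}


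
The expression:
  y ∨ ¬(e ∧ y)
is always true.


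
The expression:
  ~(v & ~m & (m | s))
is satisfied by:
  {m: True, s: False, v: False}
  {s: False, v: False, m: False}
  {m: True, v: True, s: False}
  {v: True, s: False, m: False}
  {m: True, s: True, v: False}
  {s: True, m: False, v: False}
  {m: True, v: True, s: True}


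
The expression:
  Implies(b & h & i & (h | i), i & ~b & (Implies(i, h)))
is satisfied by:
  {h: False, b: False, i: False}
  {i: True, h: False, b: False}
  {b: True, h: False, i: False}
  {i: True, b: True, h: False}
  {h: True, i: False, b: False}
  {i: True, h: True, b: False}
  {b: True, h: True, i: False}


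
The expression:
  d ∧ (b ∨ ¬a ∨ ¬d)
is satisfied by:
  {b: True, d: True, a: False}
  {d: True, a: False, b: False}
  {b: True, a: True, d: True}


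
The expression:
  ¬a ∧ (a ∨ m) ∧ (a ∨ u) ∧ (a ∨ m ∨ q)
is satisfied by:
  {m: True, u: True, a: False}


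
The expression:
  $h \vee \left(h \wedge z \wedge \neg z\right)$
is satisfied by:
  {h: True}


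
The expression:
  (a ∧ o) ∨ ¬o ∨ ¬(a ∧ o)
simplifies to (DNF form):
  True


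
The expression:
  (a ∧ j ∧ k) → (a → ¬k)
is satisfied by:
  {k: False, a: False, j: False}
  {j: True, k: False, a: False}
  {a: True, k: False, j: False}
  {j: True, a: True, k: False}
  {k: True, j: False, a: False}
  {j: True, k: True, a: False}
  {a: True, k: True, j: False}


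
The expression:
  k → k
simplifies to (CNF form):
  True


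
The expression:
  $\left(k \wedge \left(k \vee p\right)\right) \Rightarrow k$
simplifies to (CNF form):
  $\text{True}$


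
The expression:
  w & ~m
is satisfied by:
  {w: True, m: False}


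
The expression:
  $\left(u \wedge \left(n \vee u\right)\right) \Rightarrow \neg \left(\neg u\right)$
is always true.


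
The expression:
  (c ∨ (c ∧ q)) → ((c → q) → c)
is always true.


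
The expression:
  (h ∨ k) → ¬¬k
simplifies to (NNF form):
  k ∨ ¬h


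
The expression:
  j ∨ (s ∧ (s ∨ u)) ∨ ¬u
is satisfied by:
  {s: True, j: True, u: False}
  {s: True, j: False, u: False}
  {j: True, s: False, u: False}
  {s: False, j: False, u: False}
  {u: True, s: True, j: True}
  {u: True, s: True, j: False}
  {u: True, j: True, s: False}


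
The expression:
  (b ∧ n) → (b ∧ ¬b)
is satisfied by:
  {n: False, b: False}
  {b: True, n: False}
  {n: True, b: False}


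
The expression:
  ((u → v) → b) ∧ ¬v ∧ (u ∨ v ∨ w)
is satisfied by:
  {b: True, u: True, w: True, v: False}
  {b: True, u: True, w: False, v: False}
  {u: True, w: True, v: False, b: False}
  {u: True, w: False, v: False, b: False}
  {b: True, w: True, v: False, u: False}


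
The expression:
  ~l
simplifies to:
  ~l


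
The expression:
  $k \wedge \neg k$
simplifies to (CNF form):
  $\text{False}$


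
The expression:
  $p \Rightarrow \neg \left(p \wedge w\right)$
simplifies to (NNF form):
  $\neg p \vee \neg w$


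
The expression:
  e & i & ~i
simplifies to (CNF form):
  False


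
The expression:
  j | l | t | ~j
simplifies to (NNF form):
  True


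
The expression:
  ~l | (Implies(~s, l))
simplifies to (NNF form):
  True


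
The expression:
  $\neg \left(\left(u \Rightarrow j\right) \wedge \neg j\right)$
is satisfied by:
  {u: True, j: True}
  {u: True, j: False}
  {j: True, u: False}


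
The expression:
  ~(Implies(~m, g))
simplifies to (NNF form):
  ~g & ~m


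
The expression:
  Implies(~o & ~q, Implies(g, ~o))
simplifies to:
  True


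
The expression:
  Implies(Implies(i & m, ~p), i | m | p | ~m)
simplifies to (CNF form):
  True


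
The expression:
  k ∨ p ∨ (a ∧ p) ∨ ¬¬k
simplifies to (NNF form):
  k ∨ p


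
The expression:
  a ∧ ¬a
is never true.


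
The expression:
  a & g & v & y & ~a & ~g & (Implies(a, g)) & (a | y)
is never true.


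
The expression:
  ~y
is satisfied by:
  {y: False}


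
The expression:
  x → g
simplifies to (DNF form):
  g ∨ ¬x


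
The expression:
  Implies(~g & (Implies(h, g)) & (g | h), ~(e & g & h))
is always true.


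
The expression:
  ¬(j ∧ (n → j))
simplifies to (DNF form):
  ¬j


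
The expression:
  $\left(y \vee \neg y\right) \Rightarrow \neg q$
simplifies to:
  $\neg q$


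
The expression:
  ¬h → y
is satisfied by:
  {y: True, h: True}
  {y: True, h: False}
  {h: True, y: False}


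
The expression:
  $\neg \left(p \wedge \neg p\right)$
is always true.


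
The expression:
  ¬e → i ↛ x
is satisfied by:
  {e: True, i: True, x: False}
  {e: True, i: False, x: False}
  {x: True, e: True, i: True}
  {x: True, e: True, i: False}
  {i: True, x: False, e: False}


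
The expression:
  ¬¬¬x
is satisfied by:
  {x: False}


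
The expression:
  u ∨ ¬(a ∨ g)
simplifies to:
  u ∨ (¬a ∧ ¬g)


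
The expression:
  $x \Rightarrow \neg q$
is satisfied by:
  {q: False, x: False}
  {x: True, q: False}
  {q: True, x: False}


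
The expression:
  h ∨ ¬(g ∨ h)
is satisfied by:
  {h: True, g: False}
  {g: False, h: False}
  {g: True, h: True}


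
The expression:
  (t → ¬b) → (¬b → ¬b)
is always true.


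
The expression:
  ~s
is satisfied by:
  {s: False}


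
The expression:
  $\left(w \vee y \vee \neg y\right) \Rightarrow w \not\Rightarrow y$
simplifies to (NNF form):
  $w \wedge \neg y$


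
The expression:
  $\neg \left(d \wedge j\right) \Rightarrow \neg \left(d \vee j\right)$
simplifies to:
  $\left(d \wedge j\right) \vee \left(\neg d \wedge \neg j\right)$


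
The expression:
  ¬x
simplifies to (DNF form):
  ¬x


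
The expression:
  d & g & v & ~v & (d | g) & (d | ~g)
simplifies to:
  False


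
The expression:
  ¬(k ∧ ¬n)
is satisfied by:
  {n: True, k: False}
  {k: False, n: False}
  {k: True, n: True}


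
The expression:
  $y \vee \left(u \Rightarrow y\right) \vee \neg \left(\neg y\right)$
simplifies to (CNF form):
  $y \vee \neg u$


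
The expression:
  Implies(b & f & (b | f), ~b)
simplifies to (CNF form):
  ~b | ~f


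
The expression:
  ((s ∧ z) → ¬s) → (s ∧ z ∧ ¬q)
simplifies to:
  s ∧ z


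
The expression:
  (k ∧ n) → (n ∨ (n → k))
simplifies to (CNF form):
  True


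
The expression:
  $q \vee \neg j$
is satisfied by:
  {q: True, j: False}
  {j: False, q: False}
  {j: True, q: True}


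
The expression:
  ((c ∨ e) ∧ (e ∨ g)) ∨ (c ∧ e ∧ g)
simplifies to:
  e ∨ (c ∧ g)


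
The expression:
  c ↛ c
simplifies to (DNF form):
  False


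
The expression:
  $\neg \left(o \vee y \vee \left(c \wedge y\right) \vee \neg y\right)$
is never true.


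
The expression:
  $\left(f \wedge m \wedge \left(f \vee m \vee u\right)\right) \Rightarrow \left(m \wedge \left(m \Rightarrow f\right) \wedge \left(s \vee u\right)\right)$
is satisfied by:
  {s: True, u: True, m: False, f: False}
  {s: True, m: False, u: False, f: False}
  {u: True, s: False, m: False, f: False}
  {s: False, m: False, u: False, f: False}
  {f: True, s: True, u: True, m: False}
  {f: True, s: True, m: False, u: False}
  {f: True, u: True, s: False, m: False}
  {f: True, s: False, m: False, u: False}
  {s: True, m: True, u: True, f: False}
  {s: True, m: True, f: False, u: False}
  {m: True, u: True, f: False, s: False}
  {m: True, f: False, u: False, s: False}
  {s: True, m: True, f: True, u: True}
  {s: True, m: True, f: True, u: False}
  {m: True, f: True, u: True, s: False}


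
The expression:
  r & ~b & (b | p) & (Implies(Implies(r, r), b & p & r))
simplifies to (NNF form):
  False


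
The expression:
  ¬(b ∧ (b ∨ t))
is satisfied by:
  {b: False}


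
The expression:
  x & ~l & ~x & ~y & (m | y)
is never true.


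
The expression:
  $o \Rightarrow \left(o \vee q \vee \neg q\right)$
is always true.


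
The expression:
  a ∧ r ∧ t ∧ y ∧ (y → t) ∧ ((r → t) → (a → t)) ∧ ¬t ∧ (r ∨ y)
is never true.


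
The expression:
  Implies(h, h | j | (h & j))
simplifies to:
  True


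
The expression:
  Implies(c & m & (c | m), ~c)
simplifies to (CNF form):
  ~c | ~m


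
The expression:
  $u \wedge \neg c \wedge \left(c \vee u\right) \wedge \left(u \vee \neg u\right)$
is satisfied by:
  {u: True, c: False}


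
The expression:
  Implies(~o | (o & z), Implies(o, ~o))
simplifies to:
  ~o | ~z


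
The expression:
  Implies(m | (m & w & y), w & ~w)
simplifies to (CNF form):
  ~m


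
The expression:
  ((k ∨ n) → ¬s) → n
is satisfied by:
  {n: True, k: True, s: True}
  {n: True, k: True, s: False}
  {n: True, s: True, k: False}
  {n: True, s: False, k: False}
  {k: True, s: True, n: False}


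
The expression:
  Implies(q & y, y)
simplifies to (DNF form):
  True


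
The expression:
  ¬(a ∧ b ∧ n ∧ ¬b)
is always true.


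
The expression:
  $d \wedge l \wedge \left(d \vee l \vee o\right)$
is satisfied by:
  {d: True, l: True}


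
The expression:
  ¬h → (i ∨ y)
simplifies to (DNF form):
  h ∨ i ∨ y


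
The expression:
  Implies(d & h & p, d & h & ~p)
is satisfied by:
  {p: False, d: False, h: False}
  {h: True, p: False, d: False}
  {d: True, p: False, h: False}
  {h: True, d: True, p: False}
  {p: True, h: False, d: False}
  {h: True, p: True, d: False}
  {d: True, p: True, h: False}


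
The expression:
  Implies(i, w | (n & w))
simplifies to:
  w | ~i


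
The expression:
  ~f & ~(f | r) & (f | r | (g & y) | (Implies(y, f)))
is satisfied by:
  {g: True, y: False, r: False, f: False}
  {g: False, y: False, r: False, f: False}
  {y: True, g: True, f: False, r: False}


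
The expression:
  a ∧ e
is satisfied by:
  {a: True, e: True}


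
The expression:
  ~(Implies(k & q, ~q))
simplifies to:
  k & q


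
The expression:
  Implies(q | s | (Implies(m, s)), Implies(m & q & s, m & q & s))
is always true.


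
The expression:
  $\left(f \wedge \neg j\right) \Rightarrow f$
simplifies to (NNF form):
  $\text{True}$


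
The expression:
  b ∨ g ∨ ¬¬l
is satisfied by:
  {b: True, l: True, g: True}
  {b: True, l: True, g: False}
  {b: True, g: True, l: False}
  {b: True, g: False, l: False}
  {l: True, g: True, b: False}
  {l: True, g: False, b: False}
  {g: True, l: False, b: False}


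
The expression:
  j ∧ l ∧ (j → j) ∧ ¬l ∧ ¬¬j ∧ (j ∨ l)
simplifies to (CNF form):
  False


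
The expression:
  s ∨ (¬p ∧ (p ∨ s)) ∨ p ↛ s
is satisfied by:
  {p: True, s: True}
  {p: True, s: False}
  {s: True, p: False}


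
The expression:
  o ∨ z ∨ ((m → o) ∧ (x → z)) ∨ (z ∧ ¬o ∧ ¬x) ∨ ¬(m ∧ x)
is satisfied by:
  {o: True, z: True, m: False, x: False}
  {o: True, m: False, z: False, x: False}
  {z: True, o: False, m: False, x: False}
  {o: False, m: False, z: False, x: False}
  {x: True, o: True, z: True, m: False}
  {x: True, o: True, m: False, z: False}
  {x: True, z: True, o: False, m: False}
  {x: True, o: False, m: False, z: False}
  {o: True, m: True, z: True, x: False}
  {o: True, m: True, x: False, z: False}
  {m: True, z: True, x: False, o: False}
  {m: True, x: False, z: False, o: False}
  {o: True, m: True, x: True, z: True}
  {o: True, m: True, x: True, z: False}
  {m: True, x: True, z: True, o: False}


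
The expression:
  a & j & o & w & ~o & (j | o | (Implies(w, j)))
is never true.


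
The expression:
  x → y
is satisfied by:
  {y: True, x: False}
  {x: False, y: False}
  {x: True, y: True}


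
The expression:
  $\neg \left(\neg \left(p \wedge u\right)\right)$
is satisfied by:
  {p: True, u: True}


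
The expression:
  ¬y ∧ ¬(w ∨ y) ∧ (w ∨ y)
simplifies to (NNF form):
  False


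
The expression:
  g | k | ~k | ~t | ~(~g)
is always true.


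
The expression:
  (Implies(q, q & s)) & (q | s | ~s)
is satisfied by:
  {s: True, q: False}
  {q: False, s: False}
  {q: True, s: True}


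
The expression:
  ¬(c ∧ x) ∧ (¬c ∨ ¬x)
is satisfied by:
  {c: False, x: False}
  {x: True, c: False}
  {c: True, x: False}


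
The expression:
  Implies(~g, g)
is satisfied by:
  {g: True}


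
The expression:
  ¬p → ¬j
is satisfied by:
  {p: True, j: False}
  {j: False, p: False}
  {j: True, p: True}


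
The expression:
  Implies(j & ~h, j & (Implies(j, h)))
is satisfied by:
  {h: True, j: False}
  {j: False, h: False}
  {j: True, h: True}


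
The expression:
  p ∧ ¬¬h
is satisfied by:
  {h: True, p: True}


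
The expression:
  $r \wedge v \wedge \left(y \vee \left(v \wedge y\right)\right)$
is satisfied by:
  {r: True, y: True, v: True}


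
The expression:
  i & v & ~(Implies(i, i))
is never true.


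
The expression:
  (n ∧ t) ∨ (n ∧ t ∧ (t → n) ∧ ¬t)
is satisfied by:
  {t: True, n: True}


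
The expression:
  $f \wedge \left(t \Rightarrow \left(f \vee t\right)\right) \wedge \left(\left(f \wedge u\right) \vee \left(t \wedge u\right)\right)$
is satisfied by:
  {u: True, f: True}


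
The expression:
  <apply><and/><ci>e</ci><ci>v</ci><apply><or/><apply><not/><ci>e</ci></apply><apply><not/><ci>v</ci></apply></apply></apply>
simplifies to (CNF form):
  <false/>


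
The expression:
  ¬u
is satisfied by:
  {u: False}


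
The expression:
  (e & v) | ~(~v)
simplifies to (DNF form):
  v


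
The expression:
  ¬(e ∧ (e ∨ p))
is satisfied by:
  {e: False}


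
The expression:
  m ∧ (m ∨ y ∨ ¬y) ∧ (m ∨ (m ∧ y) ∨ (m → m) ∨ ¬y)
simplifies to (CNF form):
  m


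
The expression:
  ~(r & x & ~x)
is always true.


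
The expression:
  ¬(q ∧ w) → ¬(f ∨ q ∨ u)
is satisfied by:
  {q: True, w: True, f: False, u: False}
  {q: True, u: True, w: True, f: False}
  {q: True, w: True, f: True, u: False}
  {q: True, u: True, w: True, f: True}
  {w: True, u: False, f: False, q: False}
  {u: False, f: False, w: False, q: False}


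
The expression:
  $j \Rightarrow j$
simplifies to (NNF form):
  $\text{True}$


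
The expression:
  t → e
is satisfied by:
  {e: True, t: False}
  {t: False, e: False}
  {t: True, e: True}


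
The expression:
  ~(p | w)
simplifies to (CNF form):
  ~p & ~w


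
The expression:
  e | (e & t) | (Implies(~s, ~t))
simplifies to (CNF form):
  e | s | ~t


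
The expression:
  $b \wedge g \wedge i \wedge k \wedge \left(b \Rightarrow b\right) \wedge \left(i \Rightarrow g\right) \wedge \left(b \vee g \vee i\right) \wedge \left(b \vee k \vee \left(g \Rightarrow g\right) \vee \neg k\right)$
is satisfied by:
  {i: True, b: True, g: True, k: True}


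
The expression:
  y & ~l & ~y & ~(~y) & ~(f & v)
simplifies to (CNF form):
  False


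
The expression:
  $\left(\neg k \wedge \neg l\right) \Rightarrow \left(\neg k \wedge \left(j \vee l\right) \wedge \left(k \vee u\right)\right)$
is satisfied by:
  {k: True, l: True, j: True, u: True}
  {k: True, l: True, j: True, u: False}
  {k: True, l: True, u: True, j: False}
  {k: True, l: True, u: False, j: False}
  {k: True, j: True, u: True, l: False}
  {k: True, j: True, u: False, l: False}
  {k: True, j: False, u: True, l: False}
  {k: True, j: False, u: False, l: False}
  {l: True, j: True, u: True, k: False}
  {l: True, j: True, u: False, k: False}
  {l: True, u: True, j: False, k: False}
  {l: True, u: False, j: False, k: False}
  {j: True, u: True, l: False, k: False}


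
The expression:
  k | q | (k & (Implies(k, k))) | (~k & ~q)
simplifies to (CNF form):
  True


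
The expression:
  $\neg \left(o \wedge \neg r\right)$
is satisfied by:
  {r: True, o: False}
  {o: False, r: False}
  {o: True, r: True}


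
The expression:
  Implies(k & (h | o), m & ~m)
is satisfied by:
  {h: False, k: False, o: False}
  {o: True, h: False, k: False}
  {h: True, o: False, k: False}
  {o: True, h: True, k: False}
  {k: True, o: False, h: False}


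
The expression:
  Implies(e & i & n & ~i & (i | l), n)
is always true.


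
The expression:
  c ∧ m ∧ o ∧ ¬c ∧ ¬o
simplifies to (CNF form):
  False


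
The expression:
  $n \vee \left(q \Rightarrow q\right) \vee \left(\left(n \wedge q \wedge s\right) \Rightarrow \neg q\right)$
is always true.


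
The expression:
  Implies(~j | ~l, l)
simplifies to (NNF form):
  l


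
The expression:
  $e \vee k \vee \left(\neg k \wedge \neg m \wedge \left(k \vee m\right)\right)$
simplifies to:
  $e \vee k$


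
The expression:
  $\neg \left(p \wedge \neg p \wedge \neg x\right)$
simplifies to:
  $\text{True}$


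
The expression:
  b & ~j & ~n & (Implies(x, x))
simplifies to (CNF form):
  b & ~j & ~n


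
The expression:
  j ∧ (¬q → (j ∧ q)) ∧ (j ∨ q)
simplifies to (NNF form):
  j ∧ q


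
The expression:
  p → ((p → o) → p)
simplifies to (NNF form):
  True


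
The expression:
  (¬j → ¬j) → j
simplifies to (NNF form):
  j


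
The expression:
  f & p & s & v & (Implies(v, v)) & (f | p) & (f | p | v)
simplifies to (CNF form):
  f & p & s & v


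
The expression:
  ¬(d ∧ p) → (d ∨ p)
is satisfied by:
  {d: True, p: True}
  {d: True, p: False}
  {p: True, d: False}


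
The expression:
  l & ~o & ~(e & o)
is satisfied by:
  {l: True, o: False}


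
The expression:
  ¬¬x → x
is always true.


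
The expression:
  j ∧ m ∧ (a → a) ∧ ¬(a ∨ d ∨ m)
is never true.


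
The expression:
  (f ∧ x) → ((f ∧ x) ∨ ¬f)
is always true.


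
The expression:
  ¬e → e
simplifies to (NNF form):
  e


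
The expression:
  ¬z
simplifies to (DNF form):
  ¬z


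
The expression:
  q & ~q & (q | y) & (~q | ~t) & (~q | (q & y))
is never true.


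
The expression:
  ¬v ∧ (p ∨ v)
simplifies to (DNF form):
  p ∧ ¬v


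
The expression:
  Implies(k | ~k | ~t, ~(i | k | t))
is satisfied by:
  {i: False, t: False, k: False}


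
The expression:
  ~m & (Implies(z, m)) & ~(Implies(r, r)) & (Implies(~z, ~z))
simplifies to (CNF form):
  False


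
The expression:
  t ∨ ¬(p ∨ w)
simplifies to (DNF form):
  t ∨ (¬p ∧ ¬w)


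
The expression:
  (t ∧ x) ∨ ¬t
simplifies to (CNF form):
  x ∨ ¬t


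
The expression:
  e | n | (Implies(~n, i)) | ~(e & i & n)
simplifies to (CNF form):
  True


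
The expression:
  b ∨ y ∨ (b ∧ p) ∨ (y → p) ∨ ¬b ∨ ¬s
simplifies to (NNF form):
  True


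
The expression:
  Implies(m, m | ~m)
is always true.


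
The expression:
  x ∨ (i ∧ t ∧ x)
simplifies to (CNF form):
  x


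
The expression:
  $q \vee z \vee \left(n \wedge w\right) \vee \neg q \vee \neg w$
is always true.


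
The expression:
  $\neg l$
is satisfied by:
  {l: False}


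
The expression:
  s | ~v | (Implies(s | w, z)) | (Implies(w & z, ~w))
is always true.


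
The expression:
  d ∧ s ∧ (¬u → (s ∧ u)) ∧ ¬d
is never true.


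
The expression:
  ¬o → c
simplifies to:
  c ∨ o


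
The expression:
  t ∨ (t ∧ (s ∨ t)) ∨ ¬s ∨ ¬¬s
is always true.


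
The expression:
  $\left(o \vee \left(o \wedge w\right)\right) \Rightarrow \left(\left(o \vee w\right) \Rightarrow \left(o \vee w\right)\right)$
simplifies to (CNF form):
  $\text{True}$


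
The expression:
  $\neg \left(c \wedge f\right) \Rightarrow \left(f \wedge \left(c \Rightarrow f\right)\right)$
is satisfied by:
  {f: True}


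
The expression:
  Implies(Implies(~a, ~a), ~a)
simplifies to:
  ~a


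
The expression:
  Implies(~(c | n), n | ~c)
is always true.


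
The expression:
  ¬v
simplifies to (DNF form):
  ¬v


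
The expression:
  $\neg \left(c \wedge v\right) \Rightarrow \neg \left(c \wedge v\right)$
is always true.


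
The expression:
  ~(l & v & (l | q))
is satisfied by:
  {l: False, v: False}
  {v: True, l: False}
  {l: True, v: False}


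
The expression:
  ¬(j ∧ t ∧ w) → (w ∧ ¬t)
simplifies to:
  w ∧ (j ∨ ¬t)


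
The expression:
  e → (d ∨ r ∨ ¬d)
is always true.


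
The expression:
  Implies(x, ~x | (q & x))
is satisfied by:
  {q: True, x: False}
  {x: False, q: False}
  {x: True, q: True}


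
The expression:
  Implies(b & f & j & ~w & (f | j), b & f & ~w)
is always true.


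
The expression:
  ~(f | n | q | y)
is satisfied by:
  {q: False, y: False, f: False, n: False}


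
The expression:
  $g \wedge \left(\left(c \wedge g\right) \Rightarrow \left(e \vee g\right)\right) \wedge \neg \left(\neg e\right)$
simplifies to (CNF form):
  $e \wedge g$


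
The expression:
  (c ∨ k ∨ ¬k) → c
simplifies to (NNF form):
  c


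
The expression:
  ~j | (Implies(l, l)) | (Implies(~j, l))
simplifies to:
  True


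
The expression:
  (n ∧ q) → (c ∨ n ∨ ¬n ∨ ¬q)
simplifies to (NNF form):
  True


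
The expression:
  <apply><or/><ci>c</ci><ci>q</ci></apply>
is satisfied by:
  {q: True, c: True}
  {q: True, c: False}
  {c: True, q: False}


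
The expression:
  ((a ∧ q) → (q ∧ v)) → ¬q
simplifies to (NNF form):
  (a ∧ ¬v) ∨ ¬q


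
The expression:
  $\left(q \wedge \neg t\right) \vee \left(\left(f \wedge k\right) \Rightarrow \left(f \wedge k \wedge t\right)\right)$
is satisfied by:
  {t: True, q: True, k: False, f: False}
  {t: True, k: False, q: False, f: False}
  {q: True, t: False, k: False, f: False}
  {t: False, k: False, q: False, f: False}
  {f: True, t: True, q: True, k: False}
  {f: True, t: True, k: False, q: False}
  {f: True, q: True, t: False, k: False}
  {f: True, t: False, k: False, q: False}
  {t: True, k: True, q: True, f: False}
  {t: True, k: True, f: False, q: False}
  {k: True, q: True, f: False, t: False}
  {k: True, f: False, q: False, t: False}
  {t: True, k: True, f: True, q: True}
  {t: True, k: True, f: True, q: False}
  {k: True, f: True, q: True, t: False}


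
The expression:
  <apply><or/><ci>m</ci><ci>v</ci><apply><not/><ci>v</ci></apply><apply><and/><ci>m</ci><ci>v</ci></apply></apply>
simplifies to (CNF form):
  <true/>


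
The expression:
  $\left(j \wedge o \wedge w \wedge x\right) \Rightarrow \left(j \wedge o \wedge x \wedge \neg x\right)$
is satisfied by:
  {w: False, o: False, x: False, j: False}
  {j: True, w: False, o: False, x: False}
  {x: True, w: False, o: False, j: False}
  {j: True, x: True, w: False, o: False}
  {o: True, j: False, w: False, x: False}
  {j: True, o: True, w: False, x: False}
  {x: True, o: True, j: False, w: False}
  {j: True, x: True, o: True, w: False}
  {w: True, x: False, o: False, j: False}
  {j: True, w: True, x: False, o: False}
  {x: True, w: True, j: False, o: False}
  {j: True, x: True, w: True, o: False}
  {o: True, w: True, x: False, j: False}
  {j: True, o: True, w: True, x: False}
  {x: True, o: True, w: True, j: False}


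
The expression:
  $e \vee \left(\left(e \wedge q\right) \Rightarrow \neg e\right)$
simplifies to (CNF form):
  $\text{True}$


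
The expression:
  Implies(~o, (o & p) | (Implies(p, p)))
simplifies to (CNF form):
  True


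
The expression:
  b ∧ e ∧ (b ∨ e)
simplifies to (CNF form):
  b ∧ e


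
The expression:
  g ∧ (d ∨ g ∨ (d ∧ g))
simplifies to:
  g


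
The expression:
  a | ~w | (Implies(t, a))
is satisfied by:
  {a: True, w: False, t: False}
  {w: False, t: False, a: False}
  {a: True, t: True, w: False}
  {t: True, w: False, a: False}
  {a: True, w: True, t: False}
  {w: True, a: False, t: False}
  {a: True, t: True, w: True}


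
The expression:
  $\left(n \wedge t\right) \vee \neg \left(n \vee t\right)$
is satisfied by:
  {t: False, n: False}
  {n: True, t: True}


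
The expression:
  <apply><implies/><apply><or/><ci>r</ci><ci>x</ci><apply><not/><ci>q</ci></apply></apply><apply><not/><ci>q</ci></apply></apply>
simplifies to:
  <apply><or/><apply><not/><ci>q</ci></apply><apply><and/><apply><not/><ci>r</ci></apply><apply><not/><ci>x</ci></apply></apply></apply>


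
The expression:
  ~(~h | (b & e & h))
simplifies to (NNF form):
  h & (~b | ~e)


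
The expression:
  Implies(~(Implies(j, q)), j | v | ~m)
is always true.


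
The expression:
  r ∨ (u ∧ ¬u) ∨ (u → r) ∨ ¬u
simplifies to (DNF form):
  r ∨ ¬u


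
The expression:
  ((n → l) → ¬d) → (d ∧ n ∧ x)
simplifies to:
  d ∧ (l ∨ x ∨ ¬n)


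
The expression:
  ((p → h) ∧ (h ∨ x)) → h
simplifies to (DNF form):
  h ∨ p ∨ ¬x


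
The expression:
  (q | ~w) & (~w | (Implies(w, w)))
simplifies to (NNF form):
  q | ~w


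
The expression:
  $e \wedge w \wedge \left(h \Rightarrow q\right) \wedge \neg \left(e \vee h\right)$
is never true.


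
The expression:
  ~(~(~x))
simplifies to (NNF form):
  ~x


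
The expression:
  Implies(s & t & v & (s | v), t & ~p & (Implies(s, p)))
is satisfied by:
  {s: False, v: False, t: False}
  {t: True, s: False, v: False}
  {v: True, s: False, t: False}
  {t: True, v: True, s: False}
  {s: True, t: False, v: False}
  {t: True, s: True, v: False}
  {v: True, s: True, t: False}


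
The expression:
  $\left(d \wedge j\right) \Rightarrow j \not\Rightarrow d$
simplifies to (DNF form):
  $\neg d \vee \neg j$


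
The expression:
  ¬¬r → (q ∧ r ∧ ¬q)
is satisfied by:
  {r: False}


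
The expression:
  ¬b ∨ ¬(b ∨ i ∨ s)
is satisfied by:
  {b: False}


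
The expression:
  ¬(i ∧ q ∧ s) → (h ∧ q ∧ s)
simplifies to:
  q ∧ s ∧ (h ∨ i)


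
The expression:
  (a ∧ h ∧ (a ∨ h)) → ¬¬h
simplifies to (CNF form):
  True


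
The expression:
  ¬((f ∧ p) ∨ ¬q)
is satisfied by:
  {q: True, p: False, f: False}
  {f: True, q: True, p: False}
  {p: True, q: True, f: False}
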